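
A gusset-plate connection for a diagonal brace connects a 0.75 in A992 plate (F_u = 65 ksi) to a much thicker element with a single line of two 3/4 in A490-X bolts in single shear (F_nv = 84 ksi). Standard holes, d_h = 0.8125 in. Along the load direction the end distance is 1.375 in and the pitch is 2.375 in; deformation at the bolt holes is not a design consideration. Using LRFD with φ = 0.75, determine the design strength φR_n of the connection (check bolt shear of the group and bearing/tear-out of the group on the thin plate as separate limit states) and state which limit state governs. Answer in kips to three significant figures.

Bolt shear: A_b = π·0.75²/4 = 0.4418 in²; R_n = 84 × 0.4418 × 2 × 1 = 74.22 kips → 0.75 × 74.22 = 55.7 kips.
Bearing (1.5 l_c t F_u ≤ 3.0 d t F_u): upper limit = 3.0·0.75·0.75·65 = 109.7 kips.
  Edge l_c = 1.375 − 0.8125/2 = 0.9688 → r_n = 70.84 kips; interior l_c = 2.375 − 0.8125 = 1.562 → r_n = 109.7 kips.
  R_n,bearing = 1·70.84 + 1·109.7 = 180.5 kips → 0.75 × 180.5 = 135 kips.
Bolt shear governs: 55.7 kips.

55.7 kips (bolt shear governs)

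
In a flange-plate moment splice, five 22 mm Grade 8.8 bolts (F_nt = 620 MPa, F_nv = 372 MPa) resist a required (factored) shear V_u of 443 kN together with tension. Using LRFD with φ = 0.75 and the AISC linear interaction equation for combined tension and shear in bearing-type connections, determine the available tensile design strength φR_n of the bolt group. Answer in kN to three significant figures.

411 kN

A_b = π·22²/4 = 380.1 mm²; f_rv = 443 × 1000 / (5 × 380.1) = 233.1 MPa.
F'_nt = 1.3 F_nt − (F_nt / φF_nv) f_rv = 1.3·620 − (620/(0.75·372))·233.1 = 288.1 MPa, capped at F_nt → F'_nt = 288.1 MPa.
R_n = F'_nt · A_b · n = 288.1 × 380.1 × 5 / 1000 = 547.5 kN.
Design strength φR_n = 0.75 × 547.5 = 411 kN.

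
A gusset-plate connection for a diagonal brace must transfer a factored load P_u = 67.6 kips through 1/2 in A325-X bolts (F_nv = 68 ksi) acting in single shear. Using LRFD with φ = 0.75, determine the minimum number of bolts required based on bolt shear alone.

A_b = π·0.5²/4 = 0.1963 in².
Per-bolt design strength φR_n = 0.75 × 68 × 0.1963 × 1 = 10.01 kips.
n ≥ 67.6 / 10.01 = 6.751 → use 7 bolts.

7 bolts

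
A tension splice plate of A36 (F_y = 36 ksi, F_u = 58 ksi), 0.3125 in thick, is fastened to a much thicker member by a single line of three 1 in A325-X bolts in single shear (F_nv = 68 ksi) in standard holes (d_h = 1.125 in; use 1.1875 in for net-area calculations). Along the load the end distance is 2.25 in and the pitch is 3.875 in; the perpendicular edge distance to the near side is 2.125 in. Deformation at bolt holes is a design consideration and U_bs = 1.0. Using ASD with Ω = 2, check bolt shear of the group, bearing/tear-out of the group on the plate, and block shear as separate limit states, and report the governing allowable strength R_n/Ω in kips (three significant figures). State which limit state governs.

Bolt shear: A_b = π·1²/4 = 0.7854 in²; R_n = 68 × 0.7854 × 3 × 1 = 160.2 kips → 160.2 / 2 = 80.1 kips.
Bearing: edge l_c = 1.688, r_n = 36.7 kips; interior l_c = 2.75, r_n = 43.5 kips; R_n = 36.7 + 2·43.5 = 123.7 kips → 61.9 kips.
Block shear: A_gv = 3.125, A_nv = 2.197, A_nt = 0.4785 in²; R_n = min(0.6F_uA_nv, 0.6F_yA_gv) + U_bs·F_u·A_nt = 95.25 kips → 47.6 kips.
Block shear governs: 47.6 kips.

47.6 kips (block shear governs)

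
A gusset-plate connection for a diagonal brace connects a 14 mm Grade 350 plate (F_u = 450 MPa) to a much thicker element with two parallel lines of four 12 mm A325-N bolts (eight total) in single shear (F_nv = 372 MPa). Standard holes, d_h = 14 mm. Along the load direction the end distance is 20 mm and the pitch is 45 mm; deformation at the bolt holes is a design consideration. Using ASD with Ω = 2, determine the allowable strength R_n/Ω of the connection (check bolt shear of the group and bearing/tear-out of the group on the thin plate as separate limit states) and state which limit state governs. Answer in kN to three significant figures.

Bolt shear: A_b = π·12²/4 = 113.1 mm²; R_n = 372 × 113.1 × 8 × 1 / 1000 = 336.6 kN → 336.6 / 2 = 168 kN.
Bearing (1.2 l_c t F_u ≤ 2.4 d t F_u): upper limit = 2.4·12·14·450 / 1000 = 181.4 kN.
  Edge l_c = 20 − 14/2 = 13 → r_n = 98.28 kN; interior l_c = 45 − 14 = 31 → r_n = 181.4 kN.
  R_n,bearing = 2·98.28 + 6·181.4 = 1285 kN → 1285 / 2 = 643 kN.
Bolt shear governs: 168 kN.

168 kN (bolt shear governs)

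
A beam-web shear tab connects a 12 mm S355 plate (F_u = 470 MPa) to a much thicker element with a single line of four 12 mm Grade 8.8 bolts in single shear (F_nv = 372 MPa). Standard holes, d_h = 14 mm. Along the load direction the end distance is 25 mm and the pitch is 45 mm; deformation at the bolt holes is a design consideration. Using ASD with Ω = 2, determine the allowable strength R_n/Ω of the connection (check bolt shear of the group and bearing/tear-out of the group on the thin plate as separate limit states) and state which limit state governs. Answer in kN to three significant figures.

84.1 kN (bolt shear governs)

Bolt shear: A_b = π·12²/4 = 113.1 mm²; R_n = 372 × 113.1 × 4 × 1 / 1000 = 168.3 kN → 168.3 / 2 = 84.1 kN.
Bearing (1.2 l_c t F_u ≤ 2.4 d t F_u): upper limit = 2.4·12·12·470 / 1000 = 162.4 kN.
  Edge l_c = 25 − 14/2 = 18 → r_n = 121.8 kN; interior l_c = 45 − 14 = 31 → r_n = 162.4 kN.
  R_n,bearing = 1·121.8 + 3·162.4 = 609.1 kN → 609.1 / 2 = 305 kN.
Bolt shear governs: 84.1 kN.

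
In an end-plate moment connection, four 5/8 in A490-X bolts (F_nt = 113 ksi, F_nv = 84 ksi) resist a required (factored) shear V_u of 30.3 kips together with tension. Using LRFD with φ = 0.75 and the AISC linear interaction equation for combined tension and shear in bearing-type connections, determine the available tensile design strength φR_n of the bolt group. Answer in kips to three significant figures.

A_b = π·0.625²/4 = 0.3068 in²; f_rv = 30.3 / (4 × 0.3068) = 24.69 ksi.
F'_nt = 1.3 F_nt − (F_nt / φF_nv) f_rv = 1.3·113 − (113/(0.75·84))·24.69 = 102.6 ksi, capped at F_nt → F'_nt = 102.6 ksi.
R_n = F'_nt · A_b · n = 102.6 × 0.3068 × 4 = 125.9 kips.
Design strength φR_n = 0.75 × 125.9 = 94.4 kips.

94.4 kips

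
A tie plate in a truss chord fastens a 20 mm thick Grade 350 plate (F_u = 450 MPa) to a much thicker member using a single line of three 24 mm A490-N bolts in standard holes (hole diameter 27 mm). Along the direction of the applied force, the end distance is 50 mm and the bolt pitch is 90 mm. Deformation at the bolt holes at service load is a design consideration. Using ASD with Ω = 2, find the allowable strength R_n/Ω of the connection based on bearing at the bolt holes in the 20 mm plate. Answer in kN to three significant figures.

Per bolt r_n = 1.2 l_c t F_u ≤ 2.4 d t F_u; upper limit = 2.4 × 24 × 20 × 450 / 1000 = 518.4 kN.
Edge bolt: l_c = 50 − 27/2 = 36.5 mm → 1.2 × 36.5 × 20 × 450 / 1000 = 394.2 → r_n = 394.2 kN.
Interior bolts: l_c = 90 − 27 = 63 mm → 1.2 × 63 × 20 × 450 / 1000 = 680.4 → r_n = 518.4 kN.
R_n = 1 × 394.2 + 2 × 518.4 = 1431 kN.
Allowable strength R_n/Ω = 1431 / 2 = 716 kN.

716 kN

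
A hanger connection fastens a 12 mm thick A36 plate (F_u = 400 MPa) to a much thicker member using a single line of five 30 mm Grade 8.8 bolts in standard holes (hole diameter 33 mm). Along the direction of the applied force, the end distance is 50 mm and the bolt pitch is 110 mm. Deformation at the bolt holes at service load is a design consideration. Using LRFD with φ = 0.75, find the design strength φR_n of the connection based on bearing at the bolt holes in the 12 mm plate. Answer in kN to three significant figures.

1180 kN

Per bolt r_n = 1.2 l_c t F_u ≤ 2.4 d t F_u; upper limit = 2.4 × 30 × 12 × 400 / 1000 = 345.6 kN.
Edge bolt: l_c = 50 − 33/2 = 33.5 mm → 1.2 × 33.5 × 12 × 400 / 1000 = 193 → r_n = 193 kN.
Interior bolts: l_c = 110 − 33 = 77 mm → 1.2 × 77 × 12 × 400 / 1000 = 443.5 → r_n = 345.6 kN.
R_n = 1 × 193 + 4 × 345.6 = 1575 kN.
Design strength φR_n = 0.75 × 1575 = 1180 kN.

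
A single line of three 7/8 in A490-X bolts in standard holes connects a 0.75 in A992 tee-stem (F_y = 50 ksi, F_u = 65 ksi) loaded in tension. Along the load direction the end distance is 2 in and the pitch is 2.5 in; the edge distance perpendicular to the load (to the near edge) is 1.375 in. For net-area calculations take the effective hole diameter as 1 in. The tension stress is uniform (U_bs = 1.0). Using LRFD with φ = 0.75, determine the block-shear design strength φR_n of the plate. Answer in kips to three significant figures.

Shear plane L_v = 2 + 2·2.5 = 7 in; A_gv = 7 × 0.75 = 5.25 in².
A_nv = (7 − 2.5·1) × 0.75 = 3.375 in².
A_nt = (1.375 − 0.5·1) × 0.75 = 0.6562 in².
0.6 F_u A_nv = 131.6 kips; 0.6 F_y A_gv = 157.5 kips → shear rupture governs the shear term.
R_n = 131.6 + 1.0 × 65 × 0.6562 = 174.3 kips.
Design strength φR_n = 0.75 × 174.3 = 131 kips.

131 kips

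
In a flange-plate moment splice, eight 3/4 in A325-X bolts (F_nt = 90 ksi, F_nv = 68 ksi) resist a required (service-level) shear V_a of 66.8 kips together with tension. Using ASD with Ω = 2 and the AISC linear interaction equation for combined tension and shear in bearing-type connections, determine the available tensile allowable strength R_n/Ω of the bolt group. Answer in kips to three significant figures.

118 kips

A_b = π·0.75²/4 = 0.4418 in²; f_rv = 66.8 / (8 × 0.4418) = 18.9 ksi.
F'_nt = 1.3 F_nt − (Ω F_nt / F_nv) f_rv = 1.3·90 − (2·90/68)·18.9 = 66.97 ksi, capped at F_nt → F'_nt = 66.97 ksi.
R_n = F'_nt · A_b · n = 66.97 × 0.4418 × 8 = 236.7 kips.
Allowable strength R_n/Ω = 236.7 / 2 = 118 kips.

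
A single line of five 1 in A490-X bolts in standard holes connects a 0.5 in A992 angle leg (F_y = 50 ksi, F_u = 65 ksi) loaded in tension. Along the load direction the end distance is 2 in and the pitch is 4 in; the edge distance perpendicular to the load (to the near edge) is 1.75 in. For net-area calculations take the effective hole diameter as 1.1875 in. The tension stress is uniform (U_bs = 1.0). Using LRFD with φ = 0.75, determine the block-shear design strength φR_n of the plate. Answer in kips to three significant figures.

Shear plane L_v = 2 + 4·4 = 18 in; A_gv = 18 × 0.5 = 9 in².
A_nv = (18 − 4.5·1.1875) × 0.5 = 6.328 in².
A_nt = (1.75 − 0.5·1.1875) × 0.5 = 0.5781 in².
0.6 F_u A_nv = 246.8 kips; 0.6 F_y A_gv = 270 kips → shear rupture governs the shear term.
R_n = 246.8 + 1.0 × 65 × 0.5781 = 284.4 kips.
Design strength φR_n = 0.75 × 284.4 = 213 kips.

213 kips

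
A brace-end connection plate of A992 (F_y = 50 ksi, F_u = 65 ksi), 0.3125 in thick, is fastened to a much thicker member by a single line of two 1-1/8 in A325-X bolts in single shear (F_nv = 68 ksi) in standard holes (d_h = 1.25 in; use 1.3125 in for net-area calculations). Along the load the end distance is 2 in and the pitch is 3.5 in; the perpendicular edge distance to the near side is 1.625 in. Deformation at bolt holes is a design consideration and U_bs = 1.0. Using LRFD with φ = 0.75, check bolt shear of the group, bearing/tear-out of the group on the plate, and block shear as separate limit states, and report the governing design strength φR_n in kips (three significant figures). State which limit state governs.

Bolt shear: A_b = π·1.125²/4 = 0.994 in²; R_n = 68 × 0.994 × 2 × 1 = 135.2 kips → 0.75 × 135.2 = 101 kips.
Bearing: edge l_c = 1.375, r_n = 33.52 kips; interior l_c = 2.25, r_n = 54.84 kips; R_n = 33.52 + 1·54.84 = 88.36 kips → 66.3 kips.
Block shear: A_gv = 1.719, A_nv = 1.104, A_nt = 0.3027 in²; R_n = min(0.6F_uA_nv, 0.6F_yA_gv) + U_bs·F_u·A_nt = 62.71 kips → 47 kips.
Block shear governs: 47 kips.

47 kips (block shear governs)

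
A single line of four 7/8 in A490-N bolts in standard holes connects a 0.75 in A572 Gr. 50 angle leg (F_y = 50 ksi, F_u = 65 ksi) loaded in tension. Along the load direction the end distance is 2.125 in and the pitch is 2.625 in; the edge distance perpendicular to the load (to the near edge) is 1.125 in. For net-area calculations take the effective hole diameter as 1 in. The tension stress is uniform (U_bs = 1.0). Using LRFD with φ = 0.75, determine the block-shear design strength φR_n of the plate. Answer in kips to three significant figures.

Shear plane L_v = 2.125 + 3·2.625 = 10 in; A_gv = 10 × 0.75 = 7.5 in².
A_nv = (10 − 3.5·1) × 0.75 = 4.875 in².
A_nt = (1.125 − 0.5·1) × 0.75 = 0.4688 in².
0.6 F_u A_nv = 190.1 kips; 0.6 F_y A_gv = 225 kips → shear rupture governs the shear term.
R_n = 190.1 + 1.0 × 65 × 0.4688 = 220.6 kips.
Design strength φR_n = 0.75 × 220.6 = 165 kips.

165 kips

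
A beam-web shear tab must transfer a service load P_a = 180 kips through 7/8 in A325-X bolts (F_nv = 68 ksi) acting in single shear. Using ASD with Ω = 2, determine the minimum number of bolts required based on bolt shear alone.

9 bolts

A_b = π·0.875²/4 = 0.6013 in².
Per-bolt allowable strength R_n/Ω = 68 × 0.6013 × 1 / 2 = 20.44 kips.
n ≥ 180 / 20.44 = 8.804 → use 9 bolts.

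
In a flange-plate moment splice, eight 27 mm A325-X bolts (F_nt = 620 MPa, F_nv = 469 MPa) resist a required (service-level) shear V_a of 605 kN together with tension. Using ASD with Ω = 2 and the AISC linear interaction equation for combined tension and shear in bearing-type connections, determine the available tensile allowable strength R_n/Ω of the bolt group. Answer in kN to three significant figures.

1050 kN

A_b = π·27²/4 = 572.6 mm²; f_rv = 605 × 1000 / (8 × 572.6) = 132.1 MPa.
F'_nt = 1.3 F_nt − (Ω F_nt / F_nv) f_rv = 1.3·620 − (2·620/469)·132.1 = 456.8 MPa, capped at F_nt → F'_nt = 456.8 MPa.
R_n = F'_nt · A_b · n = 456.8 × 572.6 × 8 / 1000 = 2092 kN.
Allowable strength R_n/Ω = 2092 / 2 = 1050 kN.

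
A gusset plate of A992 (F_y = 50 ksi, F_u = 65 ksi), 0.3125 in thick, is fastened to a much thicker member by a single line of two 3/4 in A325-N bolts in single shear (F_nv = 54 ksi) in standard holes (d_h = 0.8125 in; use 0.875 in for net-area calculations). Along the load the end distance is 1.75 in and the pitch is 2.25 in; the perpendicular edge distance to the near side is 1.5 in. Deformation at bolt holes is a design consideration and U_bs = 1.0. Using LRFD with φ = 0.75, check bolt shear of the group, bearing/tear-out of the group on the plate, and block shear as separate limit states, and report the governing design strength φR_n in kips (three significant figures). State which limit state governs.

35.8 kips (bolt shear governs)

Bolt shear: A_b = π·0.75²/4 = 0.4418 in²; R_n = 54 × 0.4418 × 2 × 1 = 47.71 kips → 0.75 × 47.71 = 35.8 kips.
Bearing: edge l_c = 1.344, r_n = 32.75 kips; interior l_c = 1.438, r_n = 35.04 kips; R_n = 32.75 + 1·35.04 = 67.79 kips → 50.8 kips.
Block shear: A_gv = 1.25, A_nv = 0.8398, A_nt = 0.332 in²; R_n = min(0.6F_uA_nv, 0.6F_yA_gv) + U_bs·F_u·A_nt = 54.34 kips → 40.8 kips.
Bolt shear governs: 35.8 kips.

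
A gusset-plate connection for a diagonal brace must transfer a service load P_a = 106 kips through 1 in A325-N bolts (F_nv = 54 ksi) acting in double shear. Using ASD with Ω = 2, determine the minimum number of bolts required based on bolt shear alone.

3 bolts

A_b = π·1²/4 = 0.7854 in².
Per-bolt allowable strength R_n/Ω = 54 × 0.7854 × 2 / 2 = 42.41 kips.
n ≥ 106 / 42.41 = 2.499 → use 3 bolts.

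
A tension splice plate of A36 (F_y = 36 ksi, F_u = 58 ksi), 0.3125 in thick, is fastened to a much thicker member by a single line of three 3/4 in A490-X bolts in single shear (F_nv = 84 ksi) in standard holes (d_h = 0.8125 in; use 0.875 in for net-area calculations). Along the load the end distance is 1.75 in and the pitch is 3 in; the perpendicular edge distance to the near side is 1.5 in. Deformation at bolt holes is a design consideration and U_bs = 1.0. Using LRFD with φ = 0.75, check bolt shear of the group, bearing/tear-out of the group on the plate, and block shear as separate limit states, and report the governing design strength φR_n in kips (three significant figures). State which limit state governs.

53.7 kips (block shear governs)

Bolt shear: A_b = π·0.75²/4 = 0.4418 in²; R_n = 84 × 0.4418 × 3 × 1 = 111.3 kips → 0.75 × 111.3 = 83.5 kips.
Bearing: edge l_c = 1.344, r_n = 29.23 kips; interior l_c = 2.188, r_n = 32.62 kips; R_n = 29.23 + 2·32.62 = 94.48 kips → 70.9 kips.
Block shear: A_gv = 2.422, A_nv = 1.738, A_nt = 0.332 in²; R_n = min(0.6F_uA_nv, 0.6F_yA_gv) + U_bs·F_u·A_nt = 71.57 kips → 53.7 kips.
Block shear governs: 53.7 kips.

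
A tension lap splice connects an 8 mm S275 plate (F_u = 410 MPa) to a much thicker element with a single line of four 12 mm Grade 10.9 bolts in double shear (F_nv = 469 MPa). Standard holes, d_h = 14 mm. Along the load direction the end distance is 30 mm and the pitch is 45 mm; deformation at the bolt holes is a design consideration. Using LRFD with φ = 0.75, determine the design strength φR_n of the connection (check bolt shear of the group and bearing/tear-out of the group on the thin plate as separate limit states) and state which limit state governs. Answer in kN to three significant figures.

280 kN (bearing governs)

Bolt shear: A_b = π·12²/4 = 113.1 mm²; R_n = 469 × 113.1 × 4 × 2 / 1000 = 424.3 kN → 0.75 × 424.3 = 318 kN.
Bearing (1.2 l_c t F_u ≤ 2.4 d t F_u): upper limit = 2.4·12·8·410 / 1000 = 94.46 kN.
  Edge l_c = 30 − 14/2 = 23 → r_n = 90.53 kN; interior l_c = 45 − 14 = 31 → r_n = 94.46 kN.
  R_n,bearing = 1·90.53 + 3·94.46 = 373.9 kN → 0.75 × 373.9 = 280 kN.
Bearing governs: 280 kN.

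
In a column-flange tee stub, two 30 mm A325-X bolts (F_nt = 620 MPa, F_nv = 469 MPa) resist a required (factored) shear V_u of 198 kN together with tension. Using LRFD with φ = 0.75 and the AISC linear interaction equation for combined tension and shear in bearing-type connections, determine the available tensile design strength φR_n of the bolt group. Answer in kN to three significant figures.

593 kN

A_b = π·30²/4 = 706.9 mm²; f_rv = 198 × 1000 / (2 × 706.9) = 140.1 MPa.
F'_nt = 1.3 F_nt − (F_nt / φF_nv) f_rv = 1.3·620 − (620/(0.75·469))·140.1 = 559.1 MPa, capped at F_nt → F'_nt = 559.1 MPa.
R_n = F'_nt · A_b · n = 559.1 × 706.9 × 2 / 1000 = 790.5 kN.
Design strength φR_n = 0.75 × 790.5 = 593 kN.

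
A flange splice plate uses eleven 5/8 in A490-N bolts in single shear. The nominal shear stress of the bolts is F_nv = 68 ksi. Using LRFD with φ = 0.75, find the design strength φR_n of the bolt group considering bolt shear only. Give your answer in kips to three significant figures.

A_b = π × 0.625² / 4 = 0.3068 in².
R_n = F_nv · A_b · n · n_s = 68 × 0.3068 × 11 × 1 = 229.5 kips.
Design strength φR_n = 0.75 × 229.5 = 172 kips.

172 kips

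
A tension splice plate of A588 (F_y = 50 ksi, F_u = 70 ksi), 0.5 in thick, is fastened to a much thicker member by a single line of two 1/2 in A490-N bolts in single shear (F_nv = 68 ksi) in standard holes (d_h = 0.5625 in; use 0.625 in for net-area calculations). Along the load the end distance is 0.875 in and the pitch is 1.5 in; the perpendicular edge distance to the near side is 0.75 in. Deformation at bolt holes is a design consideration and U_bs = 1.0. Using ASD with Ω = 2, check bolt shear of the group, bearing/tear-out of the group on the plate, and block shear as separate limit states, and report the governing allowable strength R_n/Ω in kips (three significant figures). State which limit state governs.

Bolt shear: A_b = π·0.5²/4 = 0.1963 in²; R_n = 68 × 0.1963 × 2 × 1 = 26.7 kips → 26.7 / 2 = 13.4 kips.
Bearing: edge l_c = 0.5938, r_n = 24.94 kips; interior l_c = 0.9375, r_n = 39.38 kips; R_n = 24.94 + 1·39.38 = 64.31 kips → 32.2 kips.
Block shear: A_gv = 1.188, A_nv = 0.7188, A_nt = 0.2188 in²; R_n = min(0.6F_uA_nv, 0.6F_yA_gv) + U_bs·F_u·A_nt = 45.5 kips → 22.8 kips.
Bolt shear governs: 13.4 kips.

13.4 kips (bolt shear governs)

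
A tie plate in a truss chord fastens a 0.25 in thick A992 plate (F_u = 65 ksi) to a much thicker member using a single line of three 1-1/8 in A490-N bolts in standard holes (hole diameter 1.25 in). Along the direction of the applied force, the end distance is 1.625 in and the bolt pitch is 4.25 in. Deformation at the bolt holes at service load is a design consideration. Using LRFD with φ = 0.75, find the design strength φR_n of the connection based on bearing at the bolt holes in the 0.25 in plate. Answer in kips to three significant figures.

Per bolt r_n = 1.2 l_c t F_u ≤ 2.4 d t F_u; upper limit = 2.4 × 1.125 × 0.25 × 65 = 43.87 kips.
Edge bolt: l_c = 1.625 − 1.25/2 = 1 in → 1.2 × 1 × 0.25 × 65 = 19.5 → r_n = 19.5 kips.
Interior bolts: l_c = 4.25 − 1.25 = 3 in → 1.2 × 3 × 0.25 × 65 = 58.5 → r_n = 43.87 kips.
R_n = 1 × 19.5 + 2 × 43.87 = 107.2 kips.
Design strength φR_n = 0.75 × 107.2 = 80.4 kips.

80.4 kips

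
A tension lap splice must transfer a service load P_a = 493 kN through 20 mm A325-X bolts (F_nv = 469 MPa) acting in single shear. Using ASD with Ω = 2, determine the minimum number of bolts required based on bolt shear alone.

A_b = π·20²/4 = 314.2 mm².
Per-bolt allowable strength R_n/Ω = 469 × 314.2 × 1 / 1000 / 2 = 73.67 kN.
n ≥ 493 / 73.67 = 6.692 → use 7 bolts.

7 bolts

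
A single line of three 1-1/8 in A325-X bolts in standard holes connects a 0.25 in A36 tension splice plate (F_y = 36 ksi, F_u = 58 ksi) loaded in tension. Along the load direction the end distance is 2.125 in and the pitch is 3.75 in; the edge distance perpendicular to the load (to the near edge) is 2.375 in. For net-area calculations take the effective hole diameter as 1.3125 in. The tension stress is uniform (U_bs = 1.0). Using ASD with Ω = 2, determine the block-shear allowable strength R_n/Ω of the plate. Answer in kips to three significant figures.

Shear plane L_v = 2.125 + 2·3.75 = 9.625 in; A_gv = 9.625 × 0.25 = 2.406 in².
A_nv = (9.625 − 2.5·1.3125) × 0.25 = 1.586 in².
A_nt = (2.375 − 0.5·1.3125) × 0.25 = 0.4297 in².
0.6 F_u A_nv = 55.19 kips; 0.6 F_y A_gv = 51.97 kips → shear yielding governs the shear term.
R_n = 51.97 + 1.0 × 58 × 0.4297 = 76.9 kips.
Allowable strength R_n/Ω = 76.9 / 2 = 38.4 kips.

38.4 kips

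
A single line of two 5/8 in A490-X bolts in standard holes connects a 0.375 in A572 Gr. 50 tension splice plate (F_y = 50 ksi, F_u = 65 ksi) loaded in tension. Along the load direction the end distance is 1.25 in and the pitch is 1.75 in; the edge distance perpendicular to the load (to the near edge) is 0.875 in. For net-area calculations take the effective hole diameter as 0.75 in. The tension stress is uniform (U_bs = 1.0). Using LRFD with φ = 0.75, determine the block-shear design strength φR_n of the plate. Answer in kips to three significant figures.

Shear plane L_v = 1.25 + 1·1.75 = 3 in; A_gv = 3 × 0.375 = 1.125 in².
A_nv = (3 − 1.5·0.75) × 0.375 = 0.7031 in².
A_nt = (0.875 − 0.5·0.75) × 0.375 = 0.1875 in².
0.6 F_u A_nv = 27.42 kips; 0.6 F_y A_gv = 33.75 kips → shear rupture governs the shear term.
R_n = 27.42 + 1.0 × 65 × 0.1875 = 39.61 kips.
Design strength φR_n = 0.75 × 39.61 = 29.7 kips.

29.7 kips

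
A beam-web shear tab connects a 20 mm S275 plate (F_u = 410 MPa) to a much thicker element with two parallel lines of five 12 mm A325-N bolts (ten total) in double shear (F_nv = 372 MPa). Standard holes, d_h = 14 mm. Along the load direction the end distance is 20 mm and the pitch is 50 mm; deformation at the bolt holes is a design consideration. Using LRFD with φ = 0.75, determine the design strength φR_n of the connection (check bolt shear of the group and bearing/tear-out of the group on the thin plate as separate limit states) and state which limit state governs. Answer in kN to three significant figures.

631 kN (bolt shear governs)

Bolt shear: A_b = π·12²/4 = 113.1 mm²; R_n = 372 × 113.1 × 10 × 2 / 1000 = 841.4 kN → 0.75 × 841.4 = 631 kN.
Bearing (1.2 l_c t F_u ≤ 2.4 d t F_u): upper limit = 2.4·12·20·410 / 1000 = 236.2 kN.
  Edge l_c = 20 − 14/2 = 13 → r_n = 127.9 kN; interior l_c = 50 − 14 = 36 → r_n = 236.2 kN.
  R_n,bearing = 2·127.9 + 8·236.2 = 2145 kN → 0.75 × 2145 = 1610 kN.
Bolt shear governs: 631 kN.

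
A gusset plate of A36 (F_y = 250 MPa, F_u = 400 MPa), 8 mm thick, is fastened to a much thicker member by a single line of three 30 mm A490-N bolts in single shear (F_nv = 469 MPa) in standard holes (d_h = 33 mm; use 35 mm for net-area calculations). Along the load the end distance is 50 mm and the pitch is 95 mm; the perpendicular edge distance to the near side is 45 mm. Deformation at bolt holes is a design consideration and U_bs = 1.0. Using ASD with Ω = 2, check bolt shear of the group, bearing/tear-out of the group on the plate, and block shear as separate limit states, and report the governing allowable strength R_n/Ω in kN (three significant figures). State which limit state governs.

188 kN (block shear governs)

Bolt shear: A_b = π·30²/4 = 706.9 mm²; R_n = 469 × 706.9 × 3 × 1 / 1000 = 994.5 kN → 994.5 / 2 = 497 kN.
Bearing: edge l_c = 33.5, r_n = 128.6 kN; interior l_c = 62, r_n = 230.4 kN; R_n = 128.6 + 2·230.4 = 589.4 kN → 295 kN.
Block shear: A_gv = 1920, A_nv = 1220, A_nt = 220 mm²; R_n = min(0.6F_uA_nv, 0.6F_yA_gv) + U_bs·F_u·A_nt = 376 kN → 188 kN.
Block shear governs: 188 kN.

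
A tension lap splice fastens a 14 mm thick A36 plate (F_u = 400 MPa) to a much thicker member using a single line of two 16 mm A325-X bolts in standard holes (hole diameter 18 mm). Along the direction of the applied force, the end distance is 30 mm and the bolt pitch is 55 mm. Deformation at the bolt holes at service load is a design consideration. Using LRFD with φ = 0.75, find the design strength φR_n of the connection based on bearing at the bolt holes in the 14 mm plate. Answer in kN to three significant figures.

Per bolt r_n = 1.2 l_c t F_u ≤ 2.4 d t F_u; upper limit = 2.4 × 16 × 14 × 400 / 1000 = 215 kN.
Edge bolt: l_c = 30 − 18/2 = 21 mm → 1.2 × 21 × 14 × 400 / 1000 = 141.1 → r_n = 141.1 kN.
Interior bolts: l_c = 55 − 18 = 37 mm → 1.2 × 37 × 14 × 400 / 1000 = 248.6 → r_n = 215 kN.
R_n = 1 × 141.1 + 1 × 215 = 356.2 kN.
Design strength φR_n = 0.75 × 356.2 = 267 kN.

267 kN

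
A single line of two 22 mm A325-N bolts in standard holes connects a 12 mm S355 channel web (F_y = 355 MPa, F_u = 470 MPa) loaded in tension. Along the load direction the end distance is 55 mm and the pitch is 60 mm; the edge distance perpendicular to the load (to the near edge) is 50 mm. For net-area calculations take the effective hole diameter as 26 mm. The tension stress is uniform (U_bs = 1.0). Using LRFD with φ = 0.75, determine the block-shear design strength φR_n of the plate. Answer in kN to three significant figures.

Shear plane L_v = 55 + 1·60 = 115 mm; A_gv = 115 × 12 = 1380 mm².
A_nv = (115 − 1.5·26) × 12 = 912 mm².
A_nt = (50 − 0.5·26) × 12 = 444 mm².
0.6 F_u A_nv = 257.2 kN; 0.6 F_y A_gv = 293.9 kN → shear rupture governs the shear term.
R_n = 257.2 + 1.0 × 470 × 444 / 1000 = 465.9 kN.
Design strength φR_n = 0.75 × 465.9 = 349 kN.

349 kN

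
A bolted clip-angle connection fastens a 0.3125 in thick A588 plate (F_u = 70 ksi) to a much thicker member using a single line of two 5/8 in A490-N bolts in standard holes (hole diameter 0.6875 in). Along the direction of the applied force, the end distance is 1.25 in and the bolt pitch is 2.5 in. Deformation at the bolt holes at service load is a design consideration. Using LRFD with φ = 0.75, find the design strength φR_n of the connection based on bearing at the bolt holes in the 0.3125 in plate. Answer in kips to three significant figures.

42.5 kips

Per bolt r_n = 1.2 l_c t F_u ≤ 2.4 d t F_u; upper limit = 2.4 × 0.625 × 0.3125 × 70 = 32.81 kips.
Edge bolt: l_c = 1.25 − 0.6875/2 = 0.9062 in → 1.2 × 0.9062 × 0.3125 × 70 = 23.79 → r_n = 23.79 kips.
Interior bolts: l_c = 2.5 − 0.6875 = 1.812 in → 1.2 × 1.812 × 0.3125 × 70 = 47.58 → r_n = 32.81 kips.
R_n = 1 × 23.79 + 1 × 32.81 = 56.6 kips.
Design strength φR_n = 0.75 × 56.6 = 42.5 kips.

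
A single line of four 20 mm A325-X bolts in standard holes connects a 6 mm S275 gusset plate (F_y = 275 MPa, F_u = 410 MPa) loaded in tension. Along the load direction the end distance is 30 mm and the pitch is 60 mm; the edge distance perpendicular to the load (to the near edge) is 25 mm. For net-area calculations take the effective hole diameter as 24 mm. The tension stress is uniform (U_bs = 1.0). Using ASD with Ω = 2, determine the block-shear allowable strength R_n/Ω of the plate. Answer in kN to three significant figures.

109 kN

Shear plane L_v = 30 + 3·60 = 210 mm; A_gv = 210 × 6 = 1260 mm².
A_nv = (210 − 3.5·24) × 6 = 756 mm².
A_nt = (25 − 0.5·24) × 6 = 78 mm².
0.6 F_u A_nv = 186 kN; 0.6 F_y A_gv = 207.9 kN → shear rupture governs the shear term.
R_n = 186 + 1.0 × 410 × 78 / 1000 = 218 kN.
Allowable strength R_n/Ω = 218 / 2 = 109 kN.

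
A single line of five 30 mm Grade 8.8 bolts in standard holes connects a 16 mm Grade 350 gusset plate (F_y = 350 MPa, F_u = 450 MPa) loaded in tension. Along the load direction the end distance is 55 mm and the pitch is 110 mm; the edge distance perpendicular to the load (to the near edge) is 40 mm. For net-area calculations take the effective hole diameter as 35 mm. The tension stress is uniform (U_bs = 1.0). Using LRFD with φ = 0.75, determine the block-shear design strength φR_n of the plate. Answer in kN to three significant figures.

Shear plane L_v = 55 + 4·110 = 495 mm; A_gv = 495 × 16 = 7920 mm².
A_nv = (495 − 4.5·35) × 16 = 5400 mm².
A_nt = (40 − 0.5·35) × 16 = 360 mm².
0.6 F_u A_nv = 1458 kN; 0.6 F_y A_gv = 1663 kN → shear rupture governs the shear term.
R_n = 1458 + 1.0 × 450 × 360 / 1000 = 1620 kN.
Design strength φR_n = 0.75 × 1620 = 1220 kN.

1220 kN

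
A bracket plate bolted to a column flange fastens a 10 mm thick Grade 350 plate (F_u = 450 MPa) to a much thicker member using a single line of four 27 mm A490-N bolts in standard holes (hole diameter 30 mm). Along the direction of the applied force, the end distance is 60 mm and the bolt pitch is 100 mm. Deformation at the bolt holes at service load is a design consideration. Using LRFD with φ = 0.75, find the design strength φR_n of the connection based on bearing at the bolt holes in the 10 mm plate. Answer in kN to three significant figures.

Per bolt r_n = 1.2 l_c t F_u ≤ 2.4 d t F_u; upper limit = 2.4 × 27 × 10 × 450 / 1000 = 291.6 kN.
Edge bolt: l_c = 60 − 30/2 = 45 mm → 1.2 × 45 × 10 × 450 / 1000 = 243 → r_n = 243 kN.
Interior bolts: l_c = 100 − 30 = 70 mm → 1.2 × 70 × 10 × 450 / 1000 = 378 → r_n = 291.6 kN.
R_n = 1 × 243 + 3 × 291.6 = 1118 kN.
Design strength φR_n = 0.75 × 1118 = 838 kN.

838 kN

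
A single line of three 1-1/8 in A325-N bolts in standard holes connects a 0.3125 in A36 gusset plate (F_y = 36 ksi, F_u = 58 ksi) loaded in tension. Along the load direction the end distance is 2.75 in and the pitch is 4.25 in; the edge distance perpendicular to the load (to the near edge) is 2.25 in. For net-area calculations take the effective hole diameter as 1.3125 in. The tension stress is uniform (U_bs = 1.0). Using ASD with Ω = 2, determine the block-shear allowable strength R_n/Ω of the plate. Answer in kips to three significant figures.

Shear plane L_v = 2.75 + 2·4.25 = 11.25 in; A_gv = 11.25 × 0.3125 = 3.516 in².
A_nv = (11.25 − 2.5·1.3125) × 0.3125 = 2.49 in².
A_nt = (2.25 − 0.5·1.3125) × 0.3125 = 0.498 in².
0.6 F_u A_nv = 86.66 kips; 0.6 F_y A_gv = 75.94 kips → shear yielding governs the shear term.
R_n = 75.94 + 1.0 × 58 × 0.498 = 104.8 kips.
Allowable strength R_n/Ω = 104.8 / 2 = 52.4 kips.

52.4 kips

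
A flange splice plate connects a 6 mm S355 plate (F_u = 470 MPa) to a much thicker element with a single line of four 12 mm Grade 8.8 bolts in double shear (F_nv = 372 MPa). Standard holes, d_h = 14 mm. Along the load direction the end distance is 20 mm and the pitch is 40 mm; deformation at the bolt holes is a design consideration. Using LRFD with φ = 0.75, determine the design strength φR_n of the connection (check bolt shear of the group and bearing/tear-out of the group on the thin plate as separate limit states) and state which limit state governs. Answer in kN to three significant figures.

216 kN (bearing governs)

Bolt shear: A_b = π·12²/4 = 113.1 mm²; R_n = 372 × 113.1 × 4 × 2 / 1000 = 336.6 kN → 0.75 × 336.6 = 252 kN.
Bearing (1.2 l_c t F_u ≤ 2.4 d t F_u): upper limit = 2.4·12·6·470 / 1000 = 81.22 kN.
  Edge l_c = 20 − 14/2 = 13 → r_n = 43.99 kN; interior l_c = 40 − 14 = 26 → r_n = 81.22 kN.
  R_n,bearing = 1·43.99 + 3·81.22 = 287.6 kN → 0.75 × 287.6 = 216 kN.
Bearing governs: 216 kN.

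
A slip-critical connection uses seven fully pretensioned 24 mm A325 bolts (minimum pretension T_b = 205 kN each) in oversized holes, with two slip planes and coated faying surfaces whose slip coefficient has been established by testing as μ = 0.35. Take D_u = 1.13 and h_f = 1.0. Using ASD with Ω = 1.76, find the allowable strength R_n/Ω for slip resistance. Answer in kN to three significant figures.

R_n = μ · D_u · h_f · T_b · n_s · n_b = 0.35 × 1.13 × 1.0 × 205 × 2 × 7 = 1135 kN.
Allowable strength R_n/Ω = 1135 / 1.76 = 645 kN.

645 kN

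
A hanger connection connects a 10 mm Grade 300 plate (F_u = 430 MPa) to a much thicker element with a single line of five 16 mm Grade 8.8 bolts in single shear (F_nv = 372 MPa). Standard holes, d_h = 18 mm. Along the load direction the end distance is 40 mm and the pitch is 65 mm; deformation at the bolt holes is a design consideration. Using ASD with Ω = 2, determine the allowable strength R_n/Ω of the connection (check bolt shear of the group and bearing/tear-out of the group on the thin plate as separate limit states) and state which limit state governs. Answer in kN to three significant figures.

187 kN (bolt shear governs)

Bolt shear: A_b = π·16²/4 = 201.1 mm²; R_n = 372 × 201.1 × 5 × 1 / 1000 = 374 kN → 374 / 2 = 187 kN.
Bearing (1.2 l_c t F_u ≤ 2.4 d t F_u): upper limit = 2.4·16·10·430 / 1000 = 165.1 kN.
  Edge l_c = 40 − 18/2 = 31 → r_n = 160 kN; interior l_c = 65 − 18 = 47 → r_n = 165.1 kN.
  R_n,bearing = 1·160 + 4·165.1 = 820.4 kN → 820.4 / 2 = 410 kN.
Bolt shear governs: 187 kN.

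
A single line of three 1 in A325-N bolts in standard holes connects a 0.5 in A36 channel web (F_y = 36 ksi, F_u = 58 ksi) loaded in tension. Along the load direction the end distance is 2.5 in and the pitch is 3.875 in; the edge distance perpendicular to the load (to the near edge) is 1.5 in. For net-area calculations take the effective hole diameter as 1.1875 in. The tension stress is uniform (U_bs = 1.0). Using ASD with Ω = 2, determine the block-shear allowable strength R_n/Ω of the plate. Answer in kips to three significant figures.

68.5 kips

Shear plane L_v = 2.5 + 2·3.875 = 10.25 in; A_gv = 10.25 × 0.5 = 5.125 in².
A_nv = (10.25 − 2.5·1.1875) × 0.5 = 3.641 in².
A_nt = (1.5 − 0.5·1.1875) × 0.5 = 0.4531 in².
0.6 F_u A_nv = 126.7 kips; 0.6 F_y A_gv = 110.7 kips → shear yielding governs the shear term.
R_n = 110.7 + 1.0 × 58 × 0.4531 = 137 kips.
Allowable strength R_n/Ω = 137 / 2 = 68.5 kips.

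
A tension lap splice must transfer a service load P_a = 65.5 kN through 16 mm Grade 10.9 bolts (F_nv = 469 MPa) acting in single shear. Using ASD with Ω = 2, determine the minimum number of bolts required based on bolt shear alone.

2 bolts

A_b = π·16²/4 = 201.1 mm².
Per-bolt allowable strength R_n/Ω = 469 × 201.1 × 1 / 1000 / 2 = 47.15 kN.
n ≥ 65.5 / 47.15 = 1.389 → use 2 bolts.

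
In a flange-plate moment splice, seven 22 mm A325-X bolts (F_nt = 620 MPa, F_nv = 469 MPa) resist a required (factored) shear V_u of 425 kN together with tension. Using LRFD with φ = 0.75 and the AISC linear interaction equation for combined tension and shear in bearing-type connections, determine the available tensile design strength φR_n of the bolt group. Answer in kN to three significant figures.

1050 kN

A_b = π·22²/4 = 380.1 mm²; f_rv = 425 × 1000 / (7 × 380.1) = 159.7 MPa.
F'_nt = 1.3 F_nt − (F_nt / φF_nv) f_rv = 1.3·620 − (620/(0.75·469))·159.7 = 524.5 MPa, capped at F_nt → F'_nt = 524.5 MPa.
R_n = F'_nt · A_b · n = 524.5 × 380.1 × 7 / 1000 = 1396 kN.
Design strength φR_n = 0.75 × 1396 = 1050 kN.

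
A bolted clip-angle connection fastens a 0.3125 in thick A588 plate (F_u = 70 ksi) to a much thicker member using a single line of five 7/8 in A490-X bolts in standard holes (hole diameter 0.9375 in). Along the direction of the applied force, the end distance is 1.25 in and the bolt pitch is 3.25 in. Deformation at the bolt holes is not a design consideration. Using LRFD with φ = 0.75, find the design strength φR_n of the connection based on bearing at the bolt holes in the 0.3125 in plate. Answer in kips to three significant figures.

191 kips

Per bolt r_n = 1.5 l_c t F_u ≤ 3.0 d t F_u; upper limit = 3.0 × 0.875 × 0.3125 × 70 = 57.42 kips.
Edge bolt: l_c = 1.25 − 0.9375/2 = 0.7812 in → 1.5 × 0.7812 × 0.3125 × 70 = 25.63 → r_n = 25.63 kips.
Interior bolts: l_c = 3.25 − 0.9375 = 2.312 in → 1.5 × 2.312 × 0.3125 × 70 = 75.88 → r_n = 57.42 kips.
R_n = 1 × 25.63 + 4 × 57.42 = 255.3 kips.
Design strength φR_n = 0.75 × 255.3 = 191 kips.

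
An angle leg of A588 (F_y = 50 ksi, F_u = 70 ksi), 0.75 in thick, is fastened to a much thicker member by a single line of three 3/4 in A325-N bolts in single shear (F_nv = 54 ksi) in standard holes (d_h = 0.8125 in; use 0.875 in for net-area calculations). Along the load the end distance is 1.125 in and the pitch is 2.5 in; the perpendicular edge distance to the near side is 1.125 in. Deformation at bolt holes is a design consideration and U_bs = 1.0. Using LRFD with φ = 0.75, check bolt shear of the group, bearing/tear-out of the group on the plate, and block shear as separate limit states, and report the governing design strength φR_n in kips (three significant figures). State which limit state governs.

Bolt shear: A_b = π·0.75²/4 = 0.4418 in²; R_n = 54 × 0.4418 × 3 × 1 = 71.57 kips → 0.75 × 71.57 = 53.7 kips.
Bearing: edge l_c = 0.7188, r_n = 45.28 kips; interior l_c = 1.688, r_n = 94.5 kips; R_n = 45.28 + 2·94.5 = 234.3 kips → 176 kips.
Block shear: A_gv = 4.594, A_nv = 2.953, A_nt = 0.5156 in²; R_n = min(0.6F_uA_nv, 0.6F_yA_gv) + U_bs·F_u·A_nt = 160.1 kips → 120 kips.
Bolt shear governs: 53.7 kips.

53.7 kips (bolt shear governs)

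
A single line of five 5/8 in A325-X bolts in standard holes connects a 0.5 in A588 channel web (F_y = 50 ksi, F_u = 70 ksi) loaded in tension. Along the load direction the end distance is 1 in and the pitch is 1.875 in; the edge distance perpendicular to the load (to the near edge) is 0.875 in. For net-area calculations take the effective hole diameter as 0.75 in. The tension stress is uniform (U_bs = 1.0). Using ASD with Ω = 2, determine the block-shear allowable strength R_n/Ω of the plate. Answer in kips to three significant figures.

Shear plane L_v = 1 + 4·1.875 = 8.5 in; A_gv = 8.5 × 0.5 = 4.25 in².
A_nv = (8.5 − 4.5·0.75) × 0.5 = 2.562 in².
A_nt = (0.875 − 0.5·0.75) × 0.5 = 0.25 in².
0.6 F_u A_nv = 107.6 kips; 0.6 F_y A_gv = 127.5 kips → shear rupture governs the shear term.
R_n = 107.6 + 1.0 × 70 × 0.25 = 125.1 kips.
Allowable strength R_n/Ω = 125.1 / 2 = 62.6 kips.

62.6 kips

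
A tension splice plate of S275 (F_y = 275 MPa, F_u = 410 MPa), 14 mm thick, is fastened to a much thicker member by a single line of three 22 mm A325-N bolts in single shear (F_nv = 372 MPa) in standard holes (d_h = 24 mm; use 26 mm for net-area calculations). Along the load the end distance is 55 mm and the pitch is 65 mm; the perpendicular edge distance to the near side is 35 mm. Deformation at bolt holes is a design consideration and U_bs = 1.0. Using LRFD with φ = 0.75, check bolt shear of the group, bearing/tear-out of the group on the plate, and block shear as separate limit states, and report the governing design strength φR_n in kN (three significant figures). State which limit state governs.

Bolt shear: A_b = π·22²/4 = 380.1 mm²; R_n = 372 × 380.1 × 3 × 1 / 1000 = 424.2 kN → 0.75 × 424.2 = 318 kN.
Bearing: edge l_c = 43, r_n = 296.2 kN; interior l_c = 41, r_n = 282.4 kN; R_n = 296.2 + 2·282.4 = 861 kN → 646 kN.
Block shear: A_gv = 2590, A_nv = 1680, A_nt = 308 mm²; R_n = min(0.6F_uA_nv, 0.6F_yA_gv) + U_bs·F_u·A_nt = 539.6 kN → 405 kN.
Bolt shear governs: 318 kN.

318 kN (bolt shear governs)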